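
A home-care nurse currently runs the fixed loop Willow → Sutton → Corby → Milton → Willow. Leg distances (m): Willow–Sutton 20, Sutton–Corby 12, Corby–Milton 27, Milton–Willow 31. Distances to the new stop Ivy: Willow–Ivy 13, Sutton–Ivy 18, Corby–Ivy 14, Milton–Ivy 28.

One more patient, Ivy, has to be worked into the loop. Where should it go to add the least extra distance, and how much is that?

Insertion cost between consecutive stops i–j is d(i,Ivy) + d(Ivy,j) − d(i,j):
  between Willow and Sutton: 13 + 18 − 20 = 11
  between Sutton and Corby: 18 + 14 − 12 = 20
  between Corby and Milton: 14 + 28 − 27 = 15
  between Milton and Willow: 28 + 13 − 31 = 10
Cheapest insertion is between Milton and Willow, adding 10.
New total = 90 + 10 = 100.

Adding 10 m by placing Ivy on the Milton–Willow leg.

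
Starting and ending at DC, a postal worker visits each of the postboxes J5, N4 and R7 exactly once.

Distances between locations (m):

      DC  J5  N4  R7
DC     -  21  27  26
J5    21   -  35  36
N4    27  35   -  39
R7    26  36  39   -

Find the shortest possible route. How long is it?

DC→J5→N4→R7→DC: 21+35+39+26 = 121
DC→J5→R7→N4→DC: 21+36+39+27 = 123
DC→N4→J5→R7→DC: 27+35+36+26 = 124
The minimum is 121.
One optimal route: DC → J5 → N4 → R7 → DC (or its reverse).

Minimum total distance: 121 m.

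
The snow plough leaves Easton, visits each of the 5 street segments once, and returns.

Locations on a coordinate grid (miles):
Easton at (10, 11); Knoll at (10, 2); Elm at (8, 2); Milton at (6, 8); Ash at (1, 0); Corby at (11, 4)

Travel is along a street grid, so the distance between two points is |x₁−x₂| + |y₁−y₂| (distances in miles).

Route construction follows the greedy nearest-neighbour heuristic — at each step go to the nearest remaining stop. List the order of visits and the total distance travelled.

54 miles along Easton → Milton → Elm → Knoll → Corby → Ash → Easton.

Easton → [Milton:7 / Corby:8 / Knoll:9 / Elm:11 / Ash:20] → Milton (7)
Milton → [Elm:8 / Corby:9 / Knoll:10 / Ash:13] → Elm (8)
Elm → [Knoll:2 / Corby:5 / Ash:9] → Knoll (2)
Knoll → [Corby:3 / Ash:11] → Corby (3)
Corby → [Ash:14] → Ash (14)
Return Ash→Easton: 20.
Total = 7 + 8 + 2 + 3 + 14 + 20 = 54.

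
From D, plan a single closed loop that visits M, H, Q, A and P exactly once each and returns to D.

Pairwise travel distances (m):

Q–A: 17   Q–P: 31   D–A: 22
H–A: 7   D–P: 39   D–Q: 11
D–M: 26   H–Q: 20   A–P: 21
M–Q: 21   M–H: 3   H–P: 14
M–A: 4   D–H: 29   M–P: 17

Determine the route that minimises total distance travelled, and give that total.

With 5 stops there are 5!/2 = 60 distinct round trips (a route and its reverse cost the same).
D→M→H→Q→A→P→D: 26+3+20+17+21+39 = 126
D→M→H→Q→P→A→D: 26+3+20+31+21+22 = 123
D→M→H→A→Q→P→D: 26+3+7+17+31+39 = 123
D→M→H→A→P→Q→D: 26+3+7+21+31+11 = 99
D→M→H→P→Q→A→D: 26+3+14+31+17+22 = 113
D→M→H→P→A→Q→D: 26+3+14+21+17+11 = 92
D→M→Q→H→A→P→D: 26+21+20+7+21+39 = 134
D→M→Q→H→P→A→D: 26+21+20+14+21+22 = 124
D→M→Q→A→H→P→D: 26+21+17+7+14+39 = 124
D→M→Q→A→P→H→D: 26+21+17+21+14+29 = 128
D→M→Q→P→H→A→D: 26+21+31+14+7+22 = 121
D→M→Q→P→A→H→D: 26+21+31+21+7+29 = 135
D→M→A→H→Q→P→D: 26+4+7+20+31+39 = 127
D→M→A→H→P→Q→D: 26+4+7+14+31+11 = 93
… (46 more)
D→Q→P→H→M→A→D: 11+31+14+3+4+22 = 85  ← best
The minimum is 85.
One optimal route: D → Q → P → H → M → A → D (or its reverse).

Shortest round trip = 85 m.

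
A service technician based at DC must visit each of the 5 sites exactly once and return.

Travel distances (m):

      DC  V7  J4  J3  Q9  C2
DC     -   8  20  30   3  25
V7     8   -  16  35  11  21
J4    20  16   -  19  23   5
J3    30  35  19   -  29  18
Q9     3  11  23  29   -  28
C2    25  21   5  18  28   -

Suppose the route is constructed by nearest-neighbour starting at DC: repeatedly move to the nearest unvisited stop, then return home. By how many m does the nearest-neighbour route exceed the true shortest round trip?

4 m longer than the optimal tour.

DC: Q9=3, V7=8, J4=20, C2=25, J3=30 ⇒ Q9
Q9: V7=11, J4=23, C2=28, J3=29 ⇒ V7
V7: J4=16, C2=21, J3=35 ⇒ J4
J4: C2=5, J3=19 ⇒ C2
C2: J3=18 ⇒ J3
NN route DC → Q9 → V7 → J4 → C2 → J3 → DC costs 83.
Optimal: DC → V7 → J4 → C2 → J3 → Q9 → DC costs 79 (by enumerating all 60 distinct tours).
Excess = 83 − 79 = 4.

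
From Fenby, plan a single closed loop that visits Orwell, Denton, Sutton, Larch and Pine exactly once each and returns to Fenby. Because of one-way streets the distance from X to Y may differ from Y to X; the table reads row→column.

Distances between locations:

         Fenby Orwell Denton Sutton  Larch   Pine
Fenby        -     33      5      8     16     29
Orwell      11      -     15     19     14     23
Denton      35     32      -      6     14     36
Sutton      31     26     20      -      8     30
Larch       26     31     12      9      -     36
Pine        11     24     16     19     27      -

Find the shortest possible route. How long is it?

Fenby→Orwell→Denton→Sutton→Larch→Pine→Fenby: 33+15+6+8+36+11 = 109
Fenby→Orwell→Denton→Sutton→Pine→Larch→Fenby: 33+15+6+30+27+26 = 137
Fenby→Orwell→Denton→Larch→Sutton→Pine→Fenby: 33+15+14+9+30+11 = 112
Fenby→Orwell→Denton→Larch→Pine→Sutton→Fenby: 33+15+14+36+19+31 = 148
Fenby→Orwell→Denton→Pine→Sutton→Larch→Fenby: 33+15+36+19+8+26 = 137
Fenby→Orwell→Denton→Pine→Larch→Sutton→Fenby: 33+15+36+27+9+31 = 151
Fenby→Orwell→Sutton→Denton→Larch→Pine→Fenby: 33+19+20+14+36+11 = 133
Fenby→Orwell→Sutton→Denton→Pine→Larch→Fenby: 33+19+20+36+27+26 = 161
Fenby→Orwell→Sutton→Larch→Denton→Pine→Fenby: 33+19+8+12+36+11 = 119
Fenby→Orwell→Sutton→Larch→Pine→Denton→Fenby: 33+19+8+36+16+35 = 147
Fenby→Orwell→Sutton→Pine→Denton→Larch→Fenby: 33+19+30+16+14+26 = 138
Fenby→Orwell→Sutton→Pine→Larch→Denton→Fenby: 33+19+30+27+12+35 = 156
Fenby→Orwell→Larch→Denton→Sutton→Pine→Fenby: 33+14+12+6+30+11 = 106
Fenby→Orwell→Larch→Denton→Pine→Sutton→Fenby: 33+14+12+36+19+31 = 145
… (106 more)
Fenby→Denton→Sutton→Larch→Orwell→Pine→Fenby: 5+6+8+31+23+11 = 84  ← best
The minimum is 84.
One optimal route: Fenby → Denton → Sutton → Larch → Orwell → Pine → Fenby.

Shortest round trip = 84.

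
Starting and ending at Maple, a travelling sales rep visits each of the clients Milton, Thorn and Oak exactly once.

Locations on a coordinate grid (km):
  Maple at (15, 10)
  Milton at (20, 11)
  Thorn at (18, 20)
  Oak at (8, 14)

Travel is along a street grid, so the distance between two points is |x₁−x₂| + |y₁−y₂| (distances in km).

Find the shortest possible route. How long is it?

Minimum total distance: 44 km.

Maple→Milton→Thorn→Oak→Maple: 6+11+16+11 = 44
Maple→Milton→Oak→Thorn→Maple: 6+15+16+13 = 50
Maple→Thorn→Milton→Oak→Maple: 13+11+15+11 = 50
The minimum is 44.
One optimal route: Maple → Milton → Thorn → Oak → Maple (or its reverse).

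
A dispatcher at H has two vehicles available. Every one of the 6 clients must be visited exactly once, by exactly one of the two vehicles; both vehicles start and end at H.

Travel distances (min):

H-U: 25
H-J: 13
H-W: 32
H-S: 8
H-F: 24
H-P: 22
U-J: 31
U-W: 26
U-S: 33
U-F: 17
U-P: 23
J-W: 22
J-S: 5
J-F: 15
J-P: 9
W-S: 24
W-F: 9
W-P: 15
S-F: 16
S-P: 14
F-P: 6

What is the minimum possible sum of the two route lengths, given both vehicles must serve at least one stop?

104 min — the smallest possible combined total.

Check every non-empty split of the stops between the two vehicles; for each half take its own optimal tour:
  {U} + {J, W, S, F, P}: 50 + 69 = 119
  {J} + {U, W, S, F, P}: 26 + 88 = 114
  {U, J} + {W, S, F, P}: 69 + 69 = 138
  {W} + {U, J, S, F, P}: 64 + 70 = 134
  {U, W} + {J, S, F, P}: 83 + 52 = 135
  {J, W} + {U, S, F, P}: 67 + 70 = 137
  … (31 splits in total)
  {S} + {U, J, W, F, P}: 16 + 88 = 104  ← best
Best: vehicle 1 H → S → H = 16; vehicle 2 H → U → W → F → P → J → H = 88; combined 104.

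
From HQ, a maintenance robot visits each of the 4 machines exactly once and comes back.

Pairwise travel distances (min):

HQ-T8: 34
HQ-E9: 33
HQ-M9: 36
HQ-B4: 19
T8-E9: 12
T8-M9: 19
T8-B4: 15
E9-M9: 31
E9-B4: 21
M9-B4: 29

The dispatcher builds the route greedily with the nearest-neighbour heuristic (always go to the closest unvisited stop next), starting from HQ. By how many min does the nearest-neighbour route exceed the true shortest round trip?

6 min longer than the optimal tour.

HQ: B4=19, E9=33, T8=34, M9=36 ⇒ B4
B4: T8=15, E9=21, M9=29 ⇒ T8
T8: E9=12, M9=19 ⇒ E9
E9: M9=31 ⇒ M9
NN route HQ → B4 → T8 → E9 → M9 → HQ costs 113.
Optimal: HQ → M9 → T8 → E9 → B4 → HQ costs 107 (by enumerating all 12 distinct tours).
Excess = 113 − 107 = 6.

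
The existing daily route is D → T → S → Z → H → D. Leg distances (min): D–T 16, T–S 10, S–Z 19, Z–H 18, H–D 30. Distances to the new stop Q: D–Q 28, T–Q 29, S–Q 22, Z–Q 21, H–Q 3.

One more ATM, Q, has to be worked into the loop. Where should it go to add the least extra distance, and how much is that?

Adding 1 min by placing Q on the H–D leg.

Insertion cost between consecutive stops i–j is d(i,Q) + d(Q,j) − d(i,j):
  between D and T: 28 + 29 − 16 = 41
  between T and S: 29 + 22 − 10 = 41
  between S and Z: 22 + 21 − 19 = 24
  between Z and H: 21 + 3 − 18 = 6
  between H and D: 3 + 28 − 30 = 1
Cheapest insertion is between H and D, adding 1.
New total = 93 + 1 = 94.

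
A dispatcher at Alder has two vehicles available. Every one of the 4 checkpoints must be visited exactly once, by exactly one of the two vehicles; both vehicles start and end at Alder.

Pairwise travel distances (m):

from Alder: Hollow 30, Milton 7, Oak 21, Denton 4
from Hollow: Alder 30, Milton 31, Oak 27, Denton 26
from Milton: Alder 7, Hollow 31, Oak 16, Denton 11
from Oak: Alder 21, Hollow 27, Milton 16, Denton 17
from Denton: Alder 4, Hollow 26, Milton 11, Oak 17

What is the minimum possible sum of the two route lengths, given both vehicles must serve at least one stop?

Minimum combined distance: 88 m.

Check every non-empty split of the stops between the two vehicles; for each half take its own optimal tour:
  {Hollow} + {Milton, Oak, Denton}: 60 + 44 = 104
  {Milton} + {Hollow, Oak, Denton}: 14 + 78 = 92
  {Hollow, Milton} + {Oak, Denton}: 68 + 42 = 110
  {Oak} + {Hollow, Milton, Denton}: 42 + 68 = 110
  {Hollow, Oak} + {Milton, Denton}: 78 + 22 = 100
  {Milton, Oak} + {Hollow, Denton}: 44 + 60 = 104
  … (7 splits in total)
  {Hollow, Milton, Oak} + {Denton}: 80 + 8 = 88  ← best
Best: vehicle 1 Alder → Hollow → Oak → Milton → Alder = 80; vehicle 2 Alder → Denton → Alder = 8; combined 88.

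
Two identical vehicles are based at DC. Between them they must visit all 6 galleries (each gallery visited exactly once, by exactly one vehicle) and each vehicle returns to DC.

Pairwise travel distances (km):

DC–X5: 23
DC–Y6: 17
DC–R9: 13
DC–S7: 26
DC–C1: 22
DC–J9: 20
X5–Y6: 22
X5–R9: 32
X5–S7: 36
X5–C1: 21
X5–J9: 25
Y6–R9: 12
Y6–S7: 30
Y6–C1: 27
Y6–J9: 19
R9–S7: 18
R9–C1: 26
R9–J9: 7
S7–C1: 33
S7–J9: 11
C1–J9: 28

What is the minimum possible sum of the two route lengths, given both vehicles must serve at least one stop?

Minimum combined distance: 139 km.

There are 2^5 − 1 = 31 ways to divide the 6 stops into two non-empty groups. For each, the best each vehicle can do is its own shortest tour through its group:
  {X5} + {Y6, R9, S7, C1, J9}: 46 + 102 = 148
  {Y6} + {X5, R9, S7, C1, J9}: 34 + 108 = 142
  {X5, Y6} + {R9, S7, C1, J9}: 62 + 86 = 148
  {R9} + {X5, Y6, S7, C1, J9}: 26 + 121 = 147
  {X5, R9} + {Y6, S7, C1, J9}: 68 + 102 = 170
  {Y6, R9} + {X5, S7, C1, J9}: 42 + 105 = 147
  … (31 splits in total)
  {X5, C1} + {Y6, R9, S7, J9}: 66 + 73 = 139  ← best
Best: vehicle 1 DC → X5 → C1 → DC = 66; vehicle 2 DC → Y6 → R9 → J9 → S7 → DC = 73; combined 139.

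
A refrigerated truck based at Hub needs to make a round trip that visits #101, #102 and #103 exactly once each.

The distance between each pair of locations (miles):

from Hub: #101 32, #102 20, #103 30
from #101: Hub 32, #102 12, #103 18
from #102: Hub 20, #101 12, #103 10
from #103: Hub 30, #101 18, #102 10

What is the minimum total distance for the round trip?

Minimum total distance: 80 miles.

With 3 stops there are 3!/2 = 3 distinct round trips (a route and its reverse cost the same).
Hub→#101→#102→#103→Hub: 32+12+10+30 = 84
Hub→#101→#103→#102→Hub: 32+18+10+20 = 80
Hub→#102→#101→#103→Hub: 20+12+18+30 = 80
The minimum is 80.
One optimal route: Hub → #101 → #103 → #102 → Hub (or its reverse).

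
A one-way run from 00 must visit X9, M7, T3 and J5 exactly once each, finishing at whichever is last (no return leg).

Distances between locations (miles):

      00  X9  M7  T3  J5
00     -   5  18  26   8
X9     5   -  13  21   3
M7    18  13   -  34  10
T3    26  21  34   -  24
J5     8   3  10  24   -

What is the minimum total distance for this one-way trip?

Minimum one-way distance = 52 miles.

There are 4! = 24 possible orderings.
00 → X9 → M7 → T3 → J5: 5+13+34+24 = 76
00 → X9 → M7 → J5 → T3: 5+13+10+24 = 52
00 → X9 → T3 → M7 → J5: 5+21+34+10 = 70
00 → X9 → T3 → J5 → M7: 5+21+24+10 = 60
00 → X9 → J5 → M7 → T3: 5+3+10+34 = 52
00 → X9 → J5 → T3 → M7: 5+3+24+34 = 66
00 → M7 → X9 → T3 → J5: 18+13+21+24 = 76
00 → M7 → X9 → J5 → T3: 18+13+3+24 = 58
00 → M7 → T3 → X9 → J5: 18+34+21+3 = 76
00 → M7 → T3 → J5 → X9: 18+34+24+3 = 79
00 → M7 → J5 → X9 → T3: 18+10+3+21 = 52
00 → M7 → J5 → T3 → X9: 18+10+24+21 = 73
00 → T3 → X9 → M7 → J5: 26+21+13+10 = 70
00 → T3 → X9 → J5 → M7: 26+21+3+10 = 60
… (10 more)
The minimum is 52.
One shortest path: 00 → X9 → M7 → J5 → T3.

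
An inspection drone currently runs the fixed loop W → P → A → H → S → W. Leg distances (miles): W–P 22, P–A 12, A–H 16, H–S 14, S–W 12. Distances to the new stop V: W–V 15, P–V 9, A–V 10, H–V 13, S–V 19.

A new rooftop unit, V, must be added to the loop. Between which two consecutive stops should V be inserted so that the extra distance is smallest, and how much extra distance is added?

Adding 2 miles by placing V on the W–P leg.

Insertion cost between consecutive stops i–j is d(i,V) + d(V,j) − d(i,j):
  between W and P: 15 + 9 − 22 = 2
  between P and A: 9 + 10 − 12 = 7
  between A and H: 10 + 13 − 16 = 7
  between H and S: 13 + 19 − 14 = 18
  between S and W: 19 + 15 − 12 = 22
Cheapest insertion is between W and P, adding 2.
New total = 76 + 2 = 78.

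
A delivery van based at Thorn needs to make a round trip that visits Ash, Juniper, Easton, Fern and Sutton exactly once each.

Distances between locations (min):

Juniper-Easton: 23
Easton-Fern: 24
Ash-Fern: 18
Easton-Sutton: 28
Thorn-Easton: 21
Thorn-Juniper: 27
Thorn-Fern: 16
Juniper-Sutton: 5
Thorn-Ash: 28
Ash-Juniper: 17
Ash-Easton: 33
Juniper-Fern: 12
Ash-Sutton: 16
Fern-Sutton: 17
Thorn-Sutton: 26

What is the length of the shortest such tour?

Shortest round trip = 99 min.

There are 60 distinct closed tours to check (reversals are equivalent).
Thorn-Ash-Juniper-Easton-Fern-Sutton-Thorn: 28+17+23+24+17+26 = 135
Thorn-Ash-Juniper-Easton-Sutton-Fern-Thorn: 28+17+23+28+17+16 = 129
Thorn-Ash-Juniper-Fern-Easton-Sutton-Thorn: 28+17+12+24+28+26 = 135
Thorn-Ash-Juniper-Fern-Sutton-Easton-Thorn: 28+17+12+17+28+21 = 123
Thorn-Ash-Juniper-Sutton-Easton-Fern-Thorn: 28+17+5+28+24+16 = 118
Thorn-Ash-Juniper-Sutton-Fern-Easton-Thorn: 28+17+5+17+24+21 = 112
Thorn-Ash-Easton-Juniper-Fern-Sutton-Thorn: 28+33+23+12+17+26 = 139
Thorn-Ash-Easton-Juniper-Sutton-Fern-Thorn: 28+33+23+5+17+16 = 122
Thorn-Ash-Easton-Fern-Juniper-Sutton-Thorn: 28+33+24+12+5+26 = 128
Thorn-Ash-Easton-Fern-Sutton-Juniper-Thorn: 28+33+24+17+5+27 = 134
Thorn-Ash-Easton-Sutton-Juniper-Fern-Thorn: 28+33+28+5+12+16 = 122
Thorn-Ash-Easton-Sutton-Fern-Juniper-Thorn: 28+33+28+17+12+27 = 145
Thorn-Ash-Fern-Juniper-Easton-Sutton-Thorn: 28+18+12+23+28+26 = 135
Thorn-Ash-Fern-Juniper-Sutton-Easton-Thorn: 28+18+12+5+28+21 = 112
… (46 more)
Thorn-Easton-Juniper-Sutton-Ash-Fern-Thorn: 21+23+5+16+18+16 = 99  ← best
The minimum is 99.
One optimal route: Thorn → Easton → Juniper → Sutton → Ash → Fern → Thorn (or its reverse).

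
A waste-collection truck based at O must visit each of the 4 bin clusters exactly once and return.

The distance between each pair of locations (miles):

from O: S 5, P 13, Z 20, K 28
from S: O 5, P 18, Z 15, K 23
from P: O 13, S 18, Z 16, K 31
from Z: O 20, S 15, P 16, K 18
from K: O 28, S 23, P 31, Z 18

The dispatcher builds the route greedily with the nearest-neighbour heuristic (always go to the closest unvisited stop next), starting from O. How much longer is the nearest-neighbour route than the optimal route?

Excess over optimum: 20 miles.

From O: S=5, P=13, Z=20, K=28 → choose S (5).
From S: Z=15, P=18, K=23 → choose Z (15).
From Z: P=16, K=18 → choose P (16).
From P: K=31 → choose K (31).
NN route O → S → Z → P → K → O costs 95.
Optimal: O → S → K → Z → P → O costs 75 (by enumerating all 12 distinct tours).
Excess = 95 − 75 = 20.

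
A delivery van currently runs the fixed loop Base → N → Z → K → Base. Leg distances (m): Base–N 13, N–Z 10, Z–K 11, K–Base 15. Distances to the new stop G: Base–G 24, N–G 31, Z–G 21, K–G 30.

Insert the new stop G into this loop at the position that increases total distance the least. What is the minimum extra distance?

+39 m — insert G between K and Base.

Insertion cost between consecutive stops i–j is d(i,G) + d(G,j) − d(i,j):
  between Base and N: 24 + 31 − 13 = 42
  between N and Z: 31 + 21 − 10 = 42
  between Z and K: 21 + 30 − 11 = 40
  between K and Base: 30 + 24 − 15 = 39
Cheapest insertion is between K and Base, adding 39.
New total = 49 + 39 = 88.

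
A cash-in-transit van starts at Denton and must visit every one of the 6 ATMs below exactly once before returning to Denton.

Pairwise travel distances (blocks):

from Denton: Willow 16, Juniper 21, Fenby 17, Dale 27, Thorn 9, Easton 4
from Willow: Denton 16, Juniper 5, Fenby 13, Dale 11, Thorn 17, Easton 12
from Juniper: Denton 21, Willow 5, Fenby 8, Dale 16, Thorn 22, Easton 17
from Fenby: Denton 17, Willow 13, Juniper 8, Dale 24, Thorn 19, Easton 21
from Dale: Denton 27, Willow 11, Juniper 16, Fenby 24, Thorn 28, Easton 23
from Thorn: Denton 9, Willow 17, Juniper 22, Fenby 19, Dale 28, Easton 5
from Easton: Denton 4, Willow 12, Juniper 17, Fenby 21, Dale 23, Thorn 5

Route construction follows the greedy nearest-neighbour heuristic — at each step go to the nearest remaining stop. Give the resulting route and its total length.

At Denton the remaining stops are Easton 4, Thorn 9, Willow 16, Fenby 17, Juniper 21, Dale 27; go to Easton.
At Easton the remaining stops are Thorn 5, Willow 12, Juniper 17, Fenby 21, Dale 23; go to Thorn.
At Thorn the remaining stops are Willow 17, Fenby 19, Juniper 22, Dale 28; go to Willow.
At Willow the remaining stops are Juniper 5, Dale 11, Fenby 13; go to Juniper.
At Juniper the remaining stops are Fenby 8, Dale 16; go to Fenby.
At Fenby the remaining stops are Dale 24; go to Dale.
Return Dale→Denton: 27.
Total = 4 + 5 + 17 + 5 + 8 + 24 + 27 = 90.

90 blocks along Denton → Easton → Thorn → Willow → Juniper → Fenby → Dale → Denton.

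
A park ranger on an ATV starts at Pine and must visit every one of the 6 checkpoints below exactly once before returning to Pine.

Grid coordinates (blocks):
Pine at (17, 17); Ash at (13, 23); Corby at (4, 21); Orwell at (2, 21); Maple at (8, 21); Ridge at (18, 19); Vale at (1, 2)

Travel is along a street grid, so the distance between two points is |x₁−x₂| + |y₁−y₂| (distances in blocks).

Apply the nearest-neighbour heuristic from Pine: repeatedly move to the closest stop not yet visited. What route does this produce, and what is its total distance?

From Pine: distances to unvisited — Ridge=3, Ash=10, Maple=13, Corby=17, Orwell=19, Vale=31. Nearest is Ridge (3).
From Ridge: distances to unvisited — Ash=9, Maple=12, Corby=16, Orwell=18, Vale=34. Nearest is Ash (9).
From Ash: distances to unvisited — Maple=7, Corby=11, Orwell=13, Vale=33. Nearest is Maple (7).
From Maple: distances to unvisited — Corby=4, Orwell=6, Vale=26. Nearest is Corby (4).
From Corby: distances to unvisited — Orwell=2, Vale=22. Nearest is Orwell (2).
From Orwell: distances to unvisited — Vale=20. Nearest is Vale (20).
Return Vale→Pine: 31.
Total = 3 + 9 + 7 + 4 + 2 + 20 + 31 = 76.

76 blocks along Pine → Ridge → Ash → Maple → Corby → Orwell → Vale → Pine.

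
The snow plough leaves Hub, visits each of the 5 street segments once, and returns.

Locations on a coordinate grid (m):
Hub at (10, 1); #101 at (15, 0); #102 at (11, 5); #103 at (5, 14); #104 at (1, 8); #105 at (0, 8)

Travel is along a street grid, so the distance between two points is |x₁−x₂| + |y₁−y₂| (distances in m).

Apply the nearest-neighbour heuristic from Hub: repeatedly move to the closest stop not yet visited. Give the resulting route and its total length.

From Hub: distances to unvisited — #102=5, #101=6, #104=16, #105=17, #103=18. Nearest is #102 (5).
From #102: distances to unvisited — #101=9, #104=13, #105=14, #103=15. Nearest is #101 (9).
From #101: distances to unvisited — #104=22, #105=23, #103=24. Nearest is #104 (22).
From #104: distances to unvisited — #105=1, #103=10. Nearest is #105 (1).
From #105: distances to unvisited — #103=11. Nearest is #103 (11).
Return #103→Hub: 18.
Total = 5 + 9 + 22 + 1 + 11 + 18 = 66.

Nearest-neighbour total = 66 m; route Hub → #102 → #101 → #104 → #105 → #103 → Hub.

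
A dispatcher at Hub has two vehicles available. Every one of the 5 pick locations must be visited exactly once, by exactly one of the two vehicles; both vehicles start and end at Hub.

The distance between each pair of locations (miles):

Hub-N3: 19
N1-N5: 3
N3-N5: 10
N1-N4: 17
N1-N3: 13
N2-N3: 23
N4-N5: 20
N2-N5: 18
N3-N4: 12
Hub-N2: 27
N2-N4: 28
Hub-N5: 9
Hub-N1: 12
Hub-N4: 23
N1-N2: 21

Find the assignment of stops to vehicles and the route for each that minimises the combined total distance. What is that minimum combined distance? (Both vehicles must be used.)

Try each way of splitting the stops between the two vehicles (each non-empty) and, for each split, find the best tour for each vehicle:
  {N1} + {N2, N3, N4, N5}: 24 + 85 = 109
  {N2} + {N1, N3, N4, N5}: 54 + 60 = 114
  {N1, N2} + {N3, N4, N5}: 60 + 54 = 114
  {N3} + {N1, N2, N4, N5}: 38 + 84 = 122
  {N1, N3} + {N2, N4, N5}: 44 + 78 = 122
  {N2, N3} + {N1, N4, N5}: 69 + 52 = 121
  … (15 splits in total)
Best: vehicle 1 Hub → N1 → Hub = 24; vehicle 2 Hub → N4 → N3 → N2 → N5 → Hub = 85; combined 109.

Minimum combined distance: 109 miles.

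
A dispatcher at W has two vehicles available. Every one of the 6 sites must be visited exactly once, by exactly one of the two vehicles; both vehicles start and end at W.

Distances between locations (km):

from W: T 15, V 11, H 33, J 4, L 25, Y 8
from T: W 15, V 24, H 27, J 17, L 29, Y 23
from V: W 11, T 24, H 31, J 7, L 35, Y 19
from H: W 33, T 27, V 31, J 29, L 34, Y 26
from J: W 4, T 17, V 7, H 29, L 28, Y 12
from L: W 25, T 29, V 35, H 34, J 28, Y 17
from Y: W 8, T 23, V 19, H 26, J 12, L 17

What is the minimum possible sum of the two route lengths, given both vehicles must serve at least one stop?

Check every non-empty split of the stops between the two vehicles; for each half take its own optimal tour:
  {T} + {V, H, J, L, Y}: 30 + 101 = 131
  {V} + {T, H, J, L, Y}: 22 + 107 = 129
  {T, V} + {H, J, L, Y}: 50 + 92 = 142
  {H} + {T, V, J, L, Y}: 66 + 89 = 155
  {T, H} + {V, J, L, Y}: 75 + 71 = 146
  {V, H} + {T, J, L, Y}: 75 + 75 = 150
  … (31 splits in total)
  {V, J} + {T, H, L, Y}: 22 + 101 = 123  ← best
Best: vehicle 1 W → V → J → W = 22; vehicle 2 W → T → H → L → Y → W = 101; combined 123.

Minimum combined distance: 123 km.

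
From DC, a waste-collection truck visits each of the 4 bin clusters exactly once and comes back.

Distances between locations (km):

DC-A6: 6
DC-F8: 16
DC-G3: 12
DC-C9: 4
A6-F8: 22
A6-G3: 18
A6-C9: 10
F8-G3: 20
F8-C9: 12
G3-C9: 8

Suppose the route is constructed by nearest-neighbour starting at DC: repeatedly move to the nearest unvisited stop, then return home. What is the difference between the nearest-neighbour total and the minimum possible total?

DC: C9=4, A6=6, G3=12, F8=16 ⇒ C9
C9: G3=8, A6=10, F8=12 ⇒ G3
G3: A6=18, F8=20 ⇒ A6
A6: F8=22 ⇒ F8
NN route DC → C9 → G3 → A6 → F8 → DC costs 68.
Optimal: DC → A6 → F8 → G3 → C9 → DC costs 60 (by enumerating all 12 distinct tours).
Excess = 68 − 60 = 8.

8 km longer than the optimal tour.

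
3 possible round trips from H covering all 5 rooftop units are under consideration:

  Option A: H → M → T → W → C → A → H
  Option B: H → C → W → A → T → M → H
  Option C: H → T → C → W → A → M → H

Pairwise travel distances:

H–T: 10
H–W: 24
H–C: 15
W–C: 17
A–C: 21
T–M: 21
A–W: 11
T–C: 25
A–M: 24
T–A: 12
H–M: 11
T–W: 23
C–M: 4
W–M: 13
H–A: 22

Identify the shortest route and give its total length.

Option A: 11 + 21 + 23 + 17 + 21 + 22 = 115
Option B: 15 + 17 + 11 + 12 + 21 + 11 = 87
Option C: 10 + 25 + 17 + 11 + 24 + 11 = 98

Shortest is Option B, total 87.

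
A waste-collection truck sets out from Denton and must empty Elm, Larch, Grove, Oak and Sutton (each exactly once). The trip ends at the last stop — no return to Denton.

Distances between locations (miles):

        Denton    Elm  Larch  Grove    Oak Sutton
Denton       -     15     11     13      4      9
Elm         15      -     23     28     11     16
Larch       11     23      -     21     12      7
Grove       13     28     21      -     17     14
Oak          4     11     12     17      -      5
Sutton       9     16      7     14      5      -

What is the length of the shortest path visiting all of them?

There are 5! = 120 possible orderings.
Denton → Elm → Larch → Grove → Oak → Sutton: 15+23+21+17+5 = 81
Denton → Elm → Larch → Grove → Sutton → Oak: 15+23+21+14+5 = 78
Denton → Elm → Larch → Oak → Grove → Sutton: 15+23+12+17+14 = 81
Denton → Elm → Larch → Oak → Sutton → Grove: 15+23+12+5+14 = 69
Denton → Elm → Larch → Sutton → Grove → Oak: 15+23+7+14+17 = 76
Denton → Elm → Larch → Sutton → Oak → Grove: 15+23+7+5+17 = 67
Denton → Elm → Grove → Larch → Oak → Sutton: 15+28+21+12+5 = 81
Denton → Elm → Grove → Larch → Sutton → Oak: 15+28+21+7+5 = 76
Denton → Elm → Grove → Oak → Larch → Sutton: 15+28+17+12+7 = 79
Denton → Elm → Grove → Oak → Sutton → Larch: 15+28+17+5+7 = 72
Denton → Elm → Grove → Sutton → Larch → Oak: 15+28+14+7+12 = 76
Denton → Elm → Grove → Sutton → Oak → Larch: 15+28+14+5+12 = 74
Denton → Elm → Oak → Larch → Grove → Sutton: 15+11+12+21+14 = 73
Denton → Elm → Oak → Larch → Sutton → Grove: 15+11+12+7+14 = 59
… (106 more)
Denton → Grove → Larch → Sutton → Oak → Elm: 13+21+7+5+11 = 57  ← best
The minimum is 57.
One shortest path: Denton → Grove → Larch → Sutton → Oak → Elm.

Shortest open route: 57 miles.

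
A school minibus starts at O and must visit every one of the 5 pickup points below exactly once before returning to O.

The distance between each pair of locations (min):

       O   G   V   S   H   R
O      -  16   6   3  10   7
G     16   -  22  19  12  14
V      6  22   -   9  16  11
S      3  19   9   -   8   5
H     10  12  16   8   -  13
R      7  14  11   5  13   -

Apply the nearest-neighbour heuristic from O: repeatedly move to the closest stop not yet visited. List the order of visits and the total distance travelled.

From O: distances to unvisited — S=3, V=6, R=7, H=10, G=16. Nearest is S (3).
From S: distances to unvisited — R=5, H=8, V=9, G=19. Nearest is R (5).
From R: distances to unvisited — V=11, H=13, G=14. Nearest is V (11).
From V: distances to unvisited — H=16, G=22. Nearest is H (16).
From H: distances to unvisited — G=12. Nearest is G (12).
Return G→O: 16.
Total = 3 + 5 + 11 + 16 + 12 + 16 = 63.

Total distance 63 min via the nearest-neighbour route O → S → R → V → H → G → O.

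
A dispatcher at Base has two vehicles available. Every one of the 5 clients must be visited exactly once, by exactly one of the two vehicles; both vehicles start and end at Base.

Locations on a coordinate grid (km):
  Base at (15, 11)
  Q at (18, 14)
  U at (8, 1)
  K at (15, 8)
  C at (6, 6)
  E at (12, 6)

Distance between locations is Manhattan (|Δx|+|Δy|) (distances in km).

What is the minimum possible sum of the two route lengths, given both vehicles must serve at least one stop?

Minimum combined distance: 50 km.

Check every non-empty split of the stops between the two vehicles; for each half take its own optimal tour:
  {Q} + {U, K, C, E}: 12 + 38 = 50
  {U} + {Q, K, C, E}: 34 + 40 = 74
  {Q, U} + {K, C, E}: 46 + 28 = 74
  {K} + {Q, U, C, E}: 6 + 50 = 56
  {Q, K} + {U, C, E}: 18 + 38 = 56
  {U, K} + {Q, C, E}: 34 + 40 = 74
  … (15 splits in total)
Best: vehicle 1 Base → Q → Base = 12; vehicle 2 Base → U → C → E → K → Base = 38; combined 50.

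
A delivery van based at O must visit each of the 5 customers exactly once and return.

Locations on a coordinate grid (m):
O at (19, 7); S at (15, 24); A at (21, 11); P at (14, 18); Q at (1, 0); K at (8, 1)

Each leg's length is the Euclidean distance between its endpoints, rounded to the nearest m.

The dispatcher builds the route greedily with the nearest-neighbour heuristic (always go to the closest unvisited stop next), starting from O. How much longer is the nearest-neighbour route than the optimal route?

O: A=4, P=12, K=13, S=17, Q=19 ⇒ A
A: P=10, S=14, K=16, Q=23 ⇒ P
P: S=6, K=18, Q=22 ⇒ S
S: K=24, Q=28 ⇒ K
K: Q=7 ⇒ Q
NN route O → A → P → S → K → Q → O costs 70.
Optimal: O → A → S → P → Q → K → O costs 66 (by enumerating all 60 distinct tours).
Excess = 70 − 66 = 4.

Excess over optimum: 4 m.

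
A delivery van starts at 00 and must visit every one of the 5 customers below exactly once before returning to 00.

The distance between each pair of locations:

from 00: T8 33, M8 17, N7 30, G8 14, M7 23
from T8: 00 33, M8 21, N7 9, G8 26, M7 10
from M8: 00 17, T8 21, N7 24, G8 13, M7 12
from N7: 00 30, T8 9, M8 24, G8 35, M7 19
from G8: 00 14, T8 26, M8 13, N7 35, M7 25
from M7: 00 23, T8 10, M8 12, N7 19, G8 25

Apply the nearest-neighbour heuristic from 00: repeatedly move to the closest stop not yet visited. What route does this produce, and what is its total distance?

00 → [G8:14 / M8:17 / M7:23 / N7:30 / T8:33] → G8 (14)
G8 → [M8:13 / M7:25 / T8:26 / N7:35] → M8 (13)
M8 → [M7:12 / T8:21 / N7:24] → M7 (12)
M7 → [T8:10 / N7:19] → T8 (10)
T8 → [N7:9] → N7 (9)
Return N7→00: 30.
Total = 14 + 13 + 12 + 10 + 9 + 30 = 88.

Total distance 88 via the nearest-neighbour route 00 → G8 → M8 → M7 → T8 → N7 → 00.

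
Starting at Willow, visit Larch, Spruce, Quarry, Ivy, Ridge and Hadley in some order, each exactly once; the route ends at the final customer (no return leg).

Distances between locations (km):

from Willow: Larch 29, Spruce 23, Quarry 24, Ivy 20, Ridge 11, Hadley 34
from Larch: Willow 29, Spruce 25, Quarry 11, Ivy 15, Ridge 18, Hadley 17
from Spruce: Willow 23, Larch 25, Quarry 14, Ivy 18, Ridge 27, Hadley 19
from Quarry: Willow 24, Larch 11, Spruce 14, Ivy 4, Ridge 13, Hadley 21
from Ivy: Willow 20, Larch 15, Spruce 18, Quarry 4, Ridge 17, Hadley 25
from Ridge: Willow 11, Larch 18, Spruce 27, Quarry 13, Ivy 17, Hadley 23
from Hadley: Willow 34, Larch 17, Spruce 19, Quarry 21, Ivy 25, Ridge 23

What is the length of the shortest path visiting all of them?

Shortest open route: 79 km.

There are 6! = 720 possible orderings.
Willow→Larch→Spruce→Quarry→Ivy→Ridge→Hadley: 29+25+14+4+17+23 = 112
Willow→Larch→Spruce→Quarry→Ivy→Hadley→Ridge: 29+25+14+4+25+23 = 120
Willow→Larch→Spruce→Quarry→Ridge→Ivy→Hadley: 29+25+14+13+17+25 = 123
Willow→Larch→Spruce→Quarry→Ridge→Hadley→Ivy: 29+25+14+13+23+25 = 129
Willow→Larch→Spruce→Quarry→Hadley→Ivy→Ridge: 29+25+14+21+25+17 = 131
Willow→Larch→Spruce→Quarry→Hadley→Ridge→Ivy: 29+25+14+21+23+17 = 129
Willow→Larch→Spruce→Ivy→Quarry→Ridge→Hadley: 29+25+18+4+13+23 = 112
Willow→Larch→Spruce→Ivy→Quarry→Hadley→Ridge: 29+25+18+4+21+23 = 120
… (712 more)
Willow→Ridge→Quarry→Ivy→Larch→Hadley→Spruce: 11+13+4+15+17+19 = 79  ← best
The minimum is 79.
One shortest path: Willow → Ridge → Quarry → Ivy → Larch → Hadley → Spruce.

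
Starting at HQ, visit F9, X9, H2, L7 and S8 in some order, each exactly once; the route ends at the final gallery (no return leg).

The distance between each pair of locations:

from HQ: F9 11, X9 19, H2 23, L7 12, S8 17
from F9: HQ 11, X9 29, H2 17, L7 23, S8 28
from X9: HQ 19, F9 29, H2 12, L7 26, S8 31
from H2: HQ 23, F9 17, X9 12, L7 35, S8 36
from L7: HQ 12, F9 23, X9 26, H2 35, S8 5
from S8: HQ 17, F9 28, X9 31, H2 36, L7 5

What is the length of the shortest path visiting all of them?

Minimum one-way distance = 71.

There are 5! = 120 possible orderings.
HQ - F9 - X9 - H2 - L7 - S8: 11+29+12+35+5 = 92
HQ - F9 - X9 - H2 - S8 - L7: 11+29+12+36+5 = 93
HQ - F9 - X9 - L7 - H2 - S8: 11+29+26+35+36 = 137
HQ - F9 - X9 - L7 - S8 - H2: 11+29+26+5+36 = 107
HQ - F9 - X9 - S8 - H2 - L7: 11+29+31+36+35 = 142
HQ - F9 - X9 - S8 - L7 - H2: 11+29+31+5+35 = 111
HQ - F9 - H2 - X9 - L7 - S8: 11+17+12+26+5 = 71
HQ - F9 - H2 - X9 - S8 - L7: 11+17+12+31+5 = 76
HQ - F9 - H2 - L7 - X9 - S8: 11+17+35+26+31 = 120
HQ - F9 - H2 - L7 - S8 - X9: 11+17+35+5+31 = 99
HQ - F9 - H2 - S8 - X9 - L7: 11+17+36+31+26 = 121
HQ - F9 - H2 - S8 - L7 - X9: 11+17+36+5+26 = 95
HQ - F9 - L7 - X9 - H2 - S8: 11+23+26+12+36 = 108
HQ - F9 - L7 - X9 - S8 - H2: 11+23+26+31+36 = 127
… (106 more)
The minimum is 71.
One shortest path: HQ → F9 → H2 → X9 → L7 → S8.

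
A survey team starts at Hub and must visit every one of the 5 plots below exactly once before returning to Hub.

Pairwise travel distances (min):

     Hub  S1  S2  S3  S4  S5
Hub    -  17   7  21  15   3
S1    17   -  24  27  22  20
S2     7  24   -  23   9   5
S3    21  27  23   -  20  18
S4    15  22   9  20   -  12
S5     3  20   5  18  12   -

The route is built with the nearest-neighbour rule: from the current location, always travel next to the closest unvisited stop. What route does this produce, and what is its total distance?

Total distance 81 min via the nearest-neighbour route Hub → S5 → S2 → S4 → S3 → S1 → Hub.

At Hub the remaining stops are S5 3, S2 7, S4 15, S1 17, S3 21; go to S5.
At S5 the remaining stops are S2 5, S4 12, S3 18, S1 20; go to S2.
At S2 the remaining stops are S4 9, S3 23, S1 24; go to S4.
At S4 the remaining stops are S3 20, S1 22; go to S3.
At S3 the remaining stops are S1 27; go to S1.
Return S1→Hub: 17.
Total = 3 + 5 + 9 + 20 + 27 + 17 = 81.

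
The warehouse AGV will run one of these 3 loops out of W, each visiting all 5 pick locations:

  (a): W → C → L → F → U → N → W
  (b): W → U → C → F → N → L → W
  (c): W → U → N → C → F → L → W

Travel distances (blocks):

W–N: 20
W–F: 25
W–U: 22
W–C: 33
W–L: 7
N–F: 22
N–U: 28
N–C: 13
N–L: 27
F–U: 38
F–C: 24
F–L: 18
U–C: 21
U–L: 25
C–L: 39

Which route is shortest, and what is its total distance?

Shortest is (c), total 112 blocks.

(a): 33 + 39 + 18 + 38 + 28 + 20 = 176
(b): 22 + 21 + 24 + 22 + 27 + 7 = 123
(c): 22 + 28 + 13 + 24 + 18 + 7 = 112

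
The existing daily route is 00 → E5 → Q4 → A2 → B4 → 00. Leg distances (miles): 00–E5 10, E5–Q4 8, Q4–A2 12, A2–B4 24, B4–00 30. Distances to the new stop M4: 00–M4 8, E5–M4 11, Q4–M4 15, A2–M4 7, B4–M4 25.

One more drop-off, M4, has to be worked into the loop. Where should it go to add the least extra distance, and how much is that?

Minimum extra distance: 3 miles, inserting M4 between B4 and 00.

Insertion cost between consecutive stops i–j is d(i,M4) + d(M4,j) − d(i,j):
  between 00 and E5: 8 + 11 − 10 = 9
  between E5 and Q4: 11 + 15 − 8 = 18
  between Q4 and A2: 15 + 7 − 12 = 10
  between A2 and B4: 7 + 25 − 24 = 8
  between B4 and 00: 25 + 8 − 30 = 3
Cheapest insertion is between B4 and 00, adding 3.
New total = 84 + 3 = 87.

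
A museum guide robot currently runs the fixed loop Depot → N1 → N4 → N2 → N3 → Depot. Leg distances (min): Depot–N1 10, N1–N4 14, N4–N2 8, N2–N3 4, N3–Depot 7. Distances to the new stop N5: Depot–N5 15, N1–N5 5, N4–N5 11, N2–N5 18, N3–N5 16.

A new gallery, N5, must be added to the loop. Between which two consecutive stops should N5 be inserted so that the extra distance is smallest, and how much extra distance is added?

Minimum extra distance: 2 min, inserting N5 between N1 and N4.

Insertion cost between consecutive stops i–j is d(i,N5) + d(N5,j) − d(i,j):
  between Depot and N1: 15 + 5 − 10 = 10
  between N1 and N4: 5 + 11 − 14 = 2
  between N4 and N2: 11 + 18 − 8 = 21
  between N2 and N3: 18 + 16 − 4 = 30
  between N3 and Depot: 16 + 15 − 7 = 24
Cheapest insertion is between N1 and N4, adding 2.
New total = 43 + 2 = 45.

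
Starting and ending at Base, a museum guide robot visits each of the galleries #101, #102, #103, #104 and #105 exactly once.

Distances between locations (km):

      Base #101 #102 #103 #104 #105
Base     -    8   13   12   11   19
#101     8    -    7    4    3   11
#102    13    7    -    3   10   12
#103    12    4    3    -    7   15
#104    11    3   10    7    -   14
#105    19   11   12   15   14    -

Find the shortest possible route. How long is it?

Minimum total distance: 52 km.

With 5 stops there are 5!/2 = 60 distinct round trips (a route and its reverse cost the same).
Base - #101 - #102 - #103 - #104 - #105 - Base: 8+7+3+7+14+19 = 58
Base - #101 - #102 - #103 - #105 - #104 - Base: 8+7+3+15+14+11 = 58
Base - #101 - #102 - #104 - #103 - #105 - Base: 8+7+10+7+15+19 = 66
Base - #101 - #102 - #104 - #105 - #103 - Base: 8+7+10+14+15+12 = 66
Base - #101 - #102 - #105 - #103 - #104 - Base: 8+7+12+15+7+11 = 60
Base - #101 - #102 - #105 - #104 - #103 - Base: 8+7+12+14+7+12 = 60
Base - #101 - #103 - #102 - #104 - #105 - Base: 8+4+3+10+14+19 = 58
Base - #101 - #103 - #102 - #105 - #104 - Base: 8+4+3+12+14+11 = 52
Base - #101 - #103 - #104 - #102 - #105 - Base: 8+4+7+10+12+19 = 60
Base - #101 - #103 - #104 - #105 - #102 - Base: 8+4+7+14+12+13 = 58
Base - #101 - #103 - #105 - #102 - #104 - Base: 8+4+15+12+10+11 = 60
Base - #101 - #103 - #105 - #104 - #102 - Base: 8+4+15+14+10+13 = 64
Base - #101 - #104 - #102 - #103 - #105 - Base: 8+3+10+3+15+19 = 58
Base - #101 - #104 - #102 - #105 - #103 - Base: 8+3+10+12+15+12 = 60
… (46 more)
The minimum is 52.
One optimal route: Base → #101 → #103 → #102 → #105 → #104 → Base (or its reverse).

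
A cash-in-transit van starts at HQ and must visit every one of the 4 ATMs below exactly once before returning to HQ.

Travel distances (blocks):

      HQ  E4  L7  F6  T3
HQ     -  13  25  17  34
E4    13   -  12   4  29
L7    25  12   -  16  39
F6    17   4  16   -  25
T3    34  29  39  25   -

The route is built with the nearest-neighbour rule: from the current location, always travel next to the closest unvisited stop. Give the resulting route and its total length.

Nearest-neighbour total = 106 blocks; route HQ → E4 → F6 → L7 → T3 → HQ.

From HQ: distances to unvisited — E4=13, F6=17, L7=25, T3=34. Nearest is E4 (13).
From E4: distances to unvisited — F6=4, L7=12, T3=29. Nearest is F6 (4).
From F6: distances to unvisited — L7=16, T3=25. Nearest is L7 (16).
From L7: distances to unvisited — T3=39. Nearest is T3 (39).
Return T3→HQ: 34.
Total = 13 + 4 + 16 + 39 + 34 = 106.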